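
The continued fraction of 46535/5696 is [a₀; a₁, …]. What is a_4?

8

46535 = 8·5696 + 967   →  a_0 = 8
5696 = 5·967 + 861   →  a_1 = 5
967 = 1·861 + 106   →  a_2 = 1
861 = 8·106 + 13   →  a_3 = 8
106 = 8·13 + 2   →  a_4 = 8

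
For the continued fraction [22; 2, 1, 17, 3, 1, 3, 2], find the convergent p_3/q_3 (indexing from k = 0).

1184/53

Using pₖ = aₖpₖ₋₁ + pₖ₋₂, qₖ = aₖqₖ₋₁ + qₖ₋₂ (with p₋₁=1, p₋₂=0, q₋₁=0, q₋₂=1):
  k=0: a=22, p=22, q=1
  k=1: a=2, p=45, q=2
  k=2: a=1, p=67, q=3
  k=3: a=17, p=1184, q=53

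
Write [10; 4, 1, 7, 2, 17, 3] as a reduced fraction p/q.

45238/4433

Using pₖ = aₖpₖ₋₁ + pₖ₋₂ and qₖ = aₖqₖ₋₁ + qₖ₋₂:
  k=0: a=10, p=10, q=1
  k=1: a=4, p=41, q=4
  k=2: a=1, p=51, q=5
  k=3: a=7, p=398, q=39
  k=4: a=2, p=847, q=83
  k=5: a=17, p=14797, q=1450
  k=6: a=3, p=45238, q=4433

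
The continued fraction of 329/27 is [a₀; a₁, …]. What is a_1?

329 = 12·27 + 5   →  a_0 = 12
27 = 5·5 + 2   →  a_1 = 5

5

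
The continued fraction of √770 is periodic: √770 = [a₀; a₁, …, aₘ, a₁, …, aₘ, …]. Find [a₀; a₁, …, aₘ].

[27; 1, 2, 1, 54]

a₀ = ⌊√770⌋ = 27.
With m₀=0, d₀=1 and mₖ₊₁ = dₖaₖ − mₖ, dₖ₊₁ = (n − mₖ₊₁²)/dₖ, aₖ₊₁ = ⌊(a₀+mₖ₊₁)/dₖ₊₁⌋:
  k=1: m=27, d=41, a=1
  k=2: m=14, d=14, a=2
  k=3: m=14, d=41, a=1
  k=4: m=27, d=1, a=54
d=1 and a=2a₀=54 at k=4, so the next step gives (m, d) = (27, 41) again — its k=1 value — and the period has length 4.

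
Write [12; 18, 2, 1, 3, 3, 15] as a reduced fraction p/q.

121955/10117

Using pₖ = aₖpₖ₋₁ + pₖ₋₂ and qₖ = aₖqₖ₋₁ + qₖ₋₂:
  k=0: a=12, p=12, q=1
  k=1: a=18, p=217, q=18
  k=2: a=2, p=446, q=37
  k=3: a=1, p=663, q=55
  k=4: a=3, p=2435, q=202
  k=5: a=3, p=7968, q=661
  k=6: a=15, p=121955, q=10117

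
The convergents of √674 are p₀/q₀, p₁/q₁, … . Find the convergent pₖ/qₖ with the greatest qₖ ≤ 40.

675/26

√674 = [25; 1, 24, 1, 50, …] (period length 4).
Convergents:
  p_0/q_0 = 25/1
  p_1/q_1 = 26/1
  p_2/q_2 = 649/25
  p_3/q_3 = 675/26
  p_4/q_4 = 34399/1325
q_3 = 26 ≤ 40 < 1325 = q_4, so the answer is 675/26.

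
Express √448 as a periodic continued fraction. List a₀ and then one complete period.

a₀ = ⌊√448⌋ = 21.
With m₀=0, d₀=1 and mₖ₊₁ = dₖaₖ − mₖ, dₖ₊₁ = (n − mₖ₊₁²)/dₖ, aₖ₊₁ = ⌊(a₀+mₖ₊₁)/dₖ₊₁⌋:
  k=1: m=21, d=7, a=6
  k=2: m=21, d=1, a=42
d=1 and a=2a₀=42 at k=2, so the next step gives (m, d) = (21, 7) again — its k=1 value — and the period has length 2.

[21; 6, 42]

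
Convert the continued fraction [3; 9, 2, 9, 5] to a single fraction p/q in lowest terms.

2854/919

Using pₖ = aₖpₖ₋₁ + pₖ₋₂ and qₖ = aₖqₖ₋₁ + qₖ₋₂:
  k=0: a=3, p=3, q=1
  k=1: a=9, p=28, q=9
  k=2: a=2, p=59, q=19
  k=3: a=9, p=559, q=180
  k=4: a=5, p=2854, q=919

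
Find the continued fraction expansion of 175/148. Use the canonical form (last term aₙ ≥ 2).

175 = 1·148 + 27
148 = 5·27 + 13
27 = 2·13 + 1
13 = 13·1 + 0  (stop)
So 175/148 = [1; 5, 2, 13].

[1; 5, 2, 13]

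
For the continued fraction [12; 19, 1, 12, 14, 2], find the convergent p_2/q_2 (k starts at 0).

Using pₖ = aₖpₖ₋₁ + pₖ₋₂, qₖ = aₖqₖ₋₁ + qₖ₋₂ (with p₋₁=1, p₋₂=0, q₋₁=0, q₋₂=1):
  k=0: a=12, p=12, q=1
  k=1: a=19, p=229, q=19
  k=2: a=1, p=241, q=20

241/20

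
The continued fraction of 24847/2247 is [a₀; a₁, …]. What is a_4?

24847 = 11·2247 + 130   →  a_0 = 11
2247 = 17·130 + 37   →  a_1 = 17
130 = 3·37 + 19   →  a_2 = 3
37 = 1·19 + 18   →  a_3 = 1
19 = 1·18 + 1   →  a_4 = 1

1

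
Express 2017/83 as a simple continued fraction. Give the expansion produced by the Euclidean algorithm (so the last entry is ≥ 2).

[24; 3, 3, 8]

2017 = 24*83 + 25
83 = 3*25 + 8
25 = 3*8 + 1
8 = 8*1 + 0  (stop)
So 2017/83 = [24; 3, 3, 8].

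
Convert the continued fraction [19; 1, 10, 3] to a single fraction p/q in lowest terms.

Using pₖ = aₖpₖ₋₁ + pₖ₋₂ and qₖ = aₖqₖ₋₁ + qₖ₋₂:
  k=0: a=19, p=19, q=1
  k=1: a=1, p=20, q=1
  k=2: a=10, p=219, q=11
  k=3: a=3, p=677, q=34

677/34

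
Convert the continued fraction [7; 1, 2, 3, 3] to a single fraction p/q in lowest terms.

Fold from the inside: start with 3/1.
  3 + 1/3 = 10/3
  2 + 3/10 = 23/10
  1 + 10/23 = 33/23
  7 + 23/33 = 254/33

254/33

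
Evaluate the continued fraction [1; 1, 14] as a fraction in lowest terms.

29/15

Using pₖ = aₖpₖ₋₁ + pₖ₋₂ and qₖ = aₖqₖ₋₁ + qₖ₋₂:
  k=0: a=1, p=1, q=1
  k=1: a=1, p=2, q=1
  k=2: a=14, p=29, q=15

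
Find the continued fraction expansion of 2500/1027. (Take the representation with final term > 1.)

[2; 2, 3, 3, 3, 2, 2, 2]

2500 = 2·1027 + 446
1027 = 2·446 + 135
446 = 3·135 + 41
135 = 3·41 + 12
41 = 3·12 + 5
12 = 2·5 + 2
5 = 2·2 + 1
2 = 2·1 + 0  (stop)
So 2500/1027 = [2; 2, 3, 3, 3, 2, 2, 2].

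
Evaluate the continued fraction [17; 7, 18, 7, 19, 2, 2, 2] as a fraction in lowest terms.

Using pₖ = aₖpₖ₋₁ + pₖ₋₂ and qₖ = aₖqₖ₋₁ + qₖ₋₂:
  k=0: a=17, p=17, q=1
  k=1: a=7, p=120, q=7
  k=2: a=18, p=2177, q=127
  k=3: a=7, p=15359, q=896
  k=4: a=19, p=293998, q=17151
  k=5: a=2, p=603355, q=35198
  k=6: a=2, p=1500708, q=87547
  k=7: a=2, p=3604771, q=210292

3604771/210292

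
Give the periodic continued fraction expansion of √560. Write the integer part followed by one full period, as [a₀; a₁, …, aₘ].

[23; 1, 1, 1, 46]

a₀ = ⌊√560⌋ = 23.
With m₀=0, d₀=1 and mₖ₊₁ = dₖaₖ − mₖ, dₖ₊₁ = (n − mₖ₊₁²)/dₖ, aₖ₊₁ = ⌊(a₀+mₖ₊₁)/dₖ₊₁⌋:
  k=1: m=23, d=31, a=1
  k=2: m=8, d=16, a=1
  k=3: m=8, d=31, a=1
  k=4: m=23, d=1, a=46
d=1 and a=2a₀=46 at k=4, so the next step gives (m, d) = (23, 31) again — its k=1 value — and the period has length 4.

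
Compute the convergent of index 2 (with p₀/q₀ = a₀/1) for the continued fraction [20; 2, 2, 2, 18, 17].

102/5

Using pₖ = aₖpₖ₋₁ + pₖ₋₂, qₖ = aₖqₖ₋₁ + qₖ₋₂ (with p₋₁=1, p₋₂=0, q₋₁=0, q₋₂=1):
  k=0: a=20, p=20, q=1
  k=1: a=2, p=41, q=2
  k=2: a=2, p=102, q=5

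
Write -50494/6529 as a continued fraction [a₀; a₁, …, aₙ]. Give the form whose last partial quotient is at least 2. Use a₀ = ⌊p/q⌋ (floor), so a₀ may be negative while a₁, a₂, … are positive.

-50494 = -8*6529 + 1738
6529 = 3*1738 + 1315
1738 = 1*1315 + 423
1315 = 3*423 + 46
423 = 9*46 + 9
46 = 5*9 + 1
9 = 9*1 + 0  (stop)
So -50494/6529 = [-8; 3, 1, 3, 9, 5, 9].

[-8; 3, 1, 3, 9, 5, 9]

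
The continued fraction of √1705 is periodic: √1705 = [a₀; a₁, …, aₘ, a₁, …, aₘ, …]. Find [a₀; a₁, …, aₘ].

[41; 3, 2, 3, 82]

a₀ = ⌊√1705⌋ = 41.
With m₀=0, d₀=1 and mₖ₊₁ = dₖaₖ − mₖ, dₖ₊₁ = (n − mₖ₊₁²)/dₖ, aₖ₊₁ = ⌊(a₀+mₖ₊₁)/dₖ₊₁⌋:
  k=1: m=41, d=24, a=3
  k=2: m=31, d=31, a=2
  k=3: m=31, d=24, a=3
  k=4: m=41, d=1, a=82
d=1 and a=2a₀=82 at k=4, so the next step gives (m, d) = (41, 24) again — its k=1 value — and the period has length 4.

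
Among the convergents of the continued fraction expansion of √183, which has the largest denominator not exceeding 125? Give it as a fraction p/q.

487/36

√183 = [13; 1, 1, 8, 1, 1, 26, …] (period length 6).
Convergents:
  p_0/q_0 = 13/1
  p_1/q_1 = 14/1
  p_2/q_2 = 27/2
  p_3/q_3 = 230/17
  p_4/q_4 = 257/19
  p_5/q_5 = 487/36
  p_6/q_6 = 12919/955
q_5 = 36 ≤ 125 < 955 = q_6, so the answer is 487/36.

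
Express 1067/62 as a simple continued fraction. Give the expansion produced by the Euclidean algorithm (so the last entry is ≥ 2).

[17; 4, 1, 3, 3]

1067 = 17×62 + 13
62 = 4×13 + 10
13 = 1×10 + 3
10 = 3×3 + 1
3 = 3×1 + 0  (stop)
So 1067/62 = [17; 4, 1, 3, 3].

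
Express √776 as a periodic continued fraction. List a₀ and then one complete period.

[27; 1, 5, 1, 54]

a₀ = ⌊√776⌋ = 27.
With m₀=0, d₀=1 and mₖ₊₁ = dₖaₖ − mₖ, dₖ₊₁ = (n − mₖ₊₁²)/dₖ, aₖ₊₁ = ⌊(a₀+mₖ₊₁)/dₖ₊₁⌋:
  k=1: m=27, d=47, a=1
  k=2: m=20, d=8, a=5
  k=3: m=20, d=47, a=1
  k=4: m=27, d=1, a=54
d=1 and a=2a₀=54 at k=4, so the next step gives (m, d) = (27, 47) again — its k=1 value — and the period has length 4.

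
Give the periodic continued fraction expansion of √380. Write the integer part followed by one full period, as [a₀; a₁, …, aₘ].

[19; 2, 38]

a₀ = ⌊√380⌋ = 19.
With m₀=0, d₀=1 and mₖ₊₁ = dₖaₖ − mₖ, dₖ₊₁ = (n − mₖ₊₁²)/dₖ, aₖ₊₁ = ⌊(a₀+mₖ₊₁)/dₖ₊₁⌋:
  k=1: m=19, d=19, a=2
  k=2: m=19, d=1, a=38
d=1 and a=2a₀=38 at k=2, so the next step gives (m, d) = (19, 19) again — its k=1 value — and the period has length 2.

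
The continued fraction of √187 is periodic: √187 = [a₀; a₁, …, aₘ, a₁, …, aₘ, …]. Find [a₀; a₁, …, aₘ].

a₀ = ⌊√187⌋ = 13.
With m₀=0, d₀=1 and mₖ₊₁ = dₖaₖ − mₖ, dₖ₊₁ = (n − mₖ₊₁²)/dₖ, aₖ₊₁ = ⌊(a₀+mₖ₊₁)/dₖ₊₁⌋:
  k=1: m=13, d=18, a=1
  k=2: m=5, d=9, a=2
  k=3: m=13, d=2, a=13
  k=4: m=13, d=9, a=2
  k=5: m=5, d=18, a=1
  k=6: m=13, d=1, a=26
d=1 and a=2a₀=26 at k=6, so the next step gives (m, d) = (13, 18) again — its k=1 value — and the period has length 6.

[13; 1, 2, 13, 2, 1, 26]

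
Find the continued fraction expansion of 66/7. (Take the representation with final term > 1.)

66 = 9·7 + 3
7 = 2·3 + 1
3 = 3·1 + 0  (stop)
So 66/7 = [9; 2, 3].

[9; 2, 3]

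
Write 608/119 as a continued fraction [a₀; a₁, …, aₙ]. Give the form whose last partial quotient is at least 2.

[5; 9, 6, 2]

608 = 5·119 + 13
119 = 9·13 + 2
13 = 6·2 + 1
2 = 2·1 + 0  (stop)
So 608/119 = [5; 9, 6, 2].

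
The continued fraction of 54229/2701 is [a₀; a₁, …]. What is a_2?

54229 = 20·2701 + 209   →  a_0 = 20
2701 = 12·209 + 193   →  a_1 = 12
209 = 1·193 + 16   →  a_2 = 1

1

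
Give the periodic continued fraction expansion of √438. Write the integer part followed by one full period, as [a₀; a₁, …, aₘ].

[20; 1, 12, 1, 40]

a₀ = ⌊√438⌋ = 20.
With m₀=0, d₀=1 and mₖ₊₁ = dₖaₖ − mₖ, dₖ₊₁ = (n − mₖ₊₁²)/dₖ, aₖ₊₁ = ⌊(a₀+mₖ₊₁)/dₖ₊₁⌋:
  k=1: m=20, d=38, a=1
  k=2: m=18, d=3, a=12
  k=3: m=18, d=38, a=1
  k=4: m=20, d=1, a=40
d=1 and a=2a₀=40 at k=4, so the next step gives (m, d) = (20, 38) again — its k=1 value — and the period has length 4.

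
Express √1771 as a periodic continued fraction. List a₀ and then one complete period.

a₀ = ⌊√1771⌋ = 42.
With m₀=0, d₀=1 and mₖ₊₁ = dₖaₖ − mₖ, dₖ₊₁ = (n − mₖ₊₁²)/dₖ, aₖ₊₁ = ⌊(a₀+mₖ₊₁)/dₖ₊₁⌋:
  k=1: m=42, d=7, a=12
  k=2: m=42, d=1, a=84
d=1 and a=2a₀=84 at k=2, so the next step gives (m, d) = (42, 7) again — its k=1 value — and the period has length 2.

[42; 12, 84]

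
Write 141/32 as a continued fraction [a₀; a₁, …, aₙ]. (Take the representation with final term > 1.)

[4; 2, 2, 6]

141 = 4·32 + 13
32 = 2·13 + 6
13 = 2·6 + 1
6 = 6·1 + 0  (stop)
So 141/32 = [4; 2, 2, 6].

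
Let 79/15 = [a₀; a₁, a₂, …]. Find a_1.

79 = 5·15 + 4   →  a_0 = 5
15 = 3·4 + 3   →  a_1 = 3

3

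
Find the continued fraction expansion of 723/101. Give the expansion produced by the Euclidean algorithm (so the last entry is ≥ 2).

723 = 7×101 + 16
101 = 6×16 + 5
16 = 3×5 + 1
5 = 5×1 + 0  (stop)
So 723/101 = [7; 6, 3, 5].

[7; 6, 3, 5]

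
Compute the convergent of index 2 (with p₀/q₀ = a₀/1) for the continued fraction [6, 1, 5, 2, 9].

Using pₖ = aₖpₖ₋₁ + pₖ₋₂, qₖ = aₖqₖ₋₁ + qₖ₋₂ (with p₋₁=1, p₋₂=0, q₋₁=0, q₋₂=1):
  k=0: a=6, p=6, q=1
  k=1: a=1, p=7, q=1
  k=2: a=5, p=41, q=6

41/6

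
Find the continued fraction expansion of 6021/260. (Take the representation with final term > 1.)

6021 = 23×260 + 41
260 = 6×41 + 14
41 = 2×14 + 13
14 = 1×13 + 1
13 = 13×1 + 0  (stop)
So 6021/260 = [23; 6, 2, 1, 13].

[23; 6, 2, 1, 13]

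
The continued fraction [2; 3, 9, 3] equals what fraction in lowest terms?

Using pₖ = aₖpₖ₋₁ + pₖ₋₂ and qₖ = aₖqₖ₋₁ + qₖ₋₂:
  k=0: a=2, p=2, q=1
  k=1: a=3, p=7, q=3
  k=2: a=9, p=65, q=28
  k=3: a=3, p=202, q=87

202/87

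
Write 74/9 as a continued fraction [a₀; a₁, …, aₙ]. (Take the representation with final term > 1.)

74 = 8×9 + 2
9 = 4×2 + 1
2 = 2×1 + 0  (stop)
So 74/9 = [8; 4, 2].

[8; 4, 2]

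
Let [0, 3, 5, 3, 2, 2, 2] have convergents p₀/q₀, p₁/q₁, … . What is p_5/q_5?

90/287

Using pₖ = aₖpₖ₋₁ + pₖ₋₂, qₖ = aₖqₖ₋₁ + qₖ₋₂ (with p₋₁=1, p₋₂=0, q₋₁=0, q₋₂=1):
  k=0: a=0, p=0, q=1
  k=1: a=3, p=1, q=3
  k=2: a=5, p=5, q=16
  k=3: a=3, p=16, q=51
  k=4: a=2, p=37, q=118
  k=5: a=2, p=90, q=287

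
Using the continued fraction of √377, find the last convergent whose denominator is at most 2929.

45221/2329

√377 = [19; 2, 2, 2, 38, …] (period length 4).
Convergents:
  p_0/q_0 = 19/1
  p_1/q_1 = 39/2
  p_2/q_2 = 97/5
  p_3/q_3 = 233/12
  p_4/q_4 = 8951/461
  p_5/q_5 = 18135/934
  p_6/q_6 = 45221/2329
  p_7/q_7 = 108577/5592
q_6 = 2329 ≤ 2929 < 5592 = q_7, so the answer is 45221/2329.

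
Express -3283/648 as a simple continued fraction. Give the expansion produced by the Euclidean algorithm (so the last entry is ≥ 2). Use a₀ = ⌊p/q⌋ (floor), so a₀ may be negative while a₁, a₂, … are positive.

-3283 = -6*648 + 605
648 = 1*605 + 43
605 = 14*43 + 3
43 = 14*3 + 1
3 = 3*1 + 0  (stop)
So -3283/648 = [-6; 1, 14, 14, 3].

[-6; 1, 14, 14, 3]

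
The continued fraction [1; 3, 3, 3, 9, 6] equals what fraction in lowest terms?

2443/1875

Using pₖ = aₖpₖ₋₁ + pₖ₋₂ and qₖ = aₖqₖ₋₁ + qₖ₋₂:
  k=0: a=1, p=1, q=1
  k=1: a=3, p=4, q=3
  k=2: a=3, p=13, q=10
  k=3: a=3, p=43, q=33
  k=4: a=9, p=400, q=307
  k=5: a=6, p=2443, q=1875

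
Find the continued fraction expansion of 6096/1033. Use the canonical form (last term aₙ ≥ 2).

6096 = 5*1033 + 931
1033 = 1*931 + 102
931 = 9*102 + 13
102 = 7*13 + 11
13 = 1*11 + 2
11 = 5*2 + 1
2 = 2*1 + 0  (stop)
So 6096/1033 = [5; 1, 9, 7, 1, 5, 2].

[5; 1, 9, 7, 1, 5, 2]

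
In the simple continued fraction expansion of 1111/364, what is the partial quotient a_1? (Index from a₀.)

19

1111 = 3·364 + 19   →  a_0 = 3
364 = 19·19 + 3   →  a_1 = 19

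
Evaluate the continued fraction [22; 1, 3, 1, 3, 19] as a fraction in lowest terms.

8341/366

Using pₖ = aₖpₖ₋₁ + pₖ₋₂ and qₖ = aₖqₖ₋₁ + qₖ₋₂:
  k=0: a=22, p=22, q=1
  k=1: a=1, p=23, q=1
  k=2: a=3, p=91, q=4
  k=3: a=1, p=114, q=5
  k=4: a=3, p=433, q=19
  k=5: a=19, p=8341, q=366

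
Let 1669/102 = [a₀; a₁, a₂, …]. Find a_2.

1

1669 = 16·102 + 37   →  a_0 = 16
102 = 2·37 + 28   →  a_1 = 2
37 = 1·28 + 9   →  a_2 = 1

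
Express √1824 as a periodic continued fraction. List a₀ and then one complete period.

[42; 1, 2, 2, 2, 1, 84]

a₀ = ⌊√1824⌋ = 42.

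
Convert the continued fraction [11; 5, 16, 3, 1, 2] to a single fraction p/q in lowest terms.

10145/906

Fold from the inside: start with 2/1.
  1 + 1/2 = 3/2
  3 + 2/3 = 11/3
  16 + 3/11 = 179/11
  5 + 11/179 = 906/179
  11 + 179/906 = 10145/906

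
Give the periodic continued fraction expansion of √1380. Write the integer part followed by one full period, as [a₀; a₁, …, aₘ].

a₀ = ⌊√1380⌋ = 37.
With m₀=0, d₀=1 and mₖ₊₁ = dₖaₖ − mₖ, dₖ₊₁ = (n − mₖ₊₁²)/dₖ, aₖ₊₁ = ⌊(a₀+mₖ₊₁)/dₖ₊₁⌋:
  k=1: m=37, d=11, a=6
  k=2: m=29, d=49, a=1
  k=3: m=20, d=20, a=2
  k=4: m=20, d=49, a=1
  k=5: m=29, d=11, a=6
  k=6: m=37, d=1, a=74
d=1 and a=2a₀=74 at k=6, so the next step gives (m, d) = (37, 11) again — its k=1 value — and the period has length 6.

[37; 6, 1, 2, 1, 6, 74]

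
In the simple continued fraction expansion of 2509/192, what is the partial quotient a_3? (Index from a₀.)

3

2509 = 13·192 + 13   →  a_0 = 13
192 = 14·13 + 10   →  a_1 = 14
13 = 1·10 + 3   →  a_2 = 1
10 = 3·3 + 1   →  a_3 = 3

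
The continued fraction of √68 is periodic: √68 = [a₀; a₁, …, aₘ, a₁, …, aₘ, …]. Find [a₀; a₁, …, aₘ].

[8; 4, 16]

a₀ = ⌊√68⌋ = 8.
With m₀=0, d₀=1 and mₖ₊₁ = dₖaₖ − mₖ, dₖ₊₁ = (n − mₖ₊₁²)/dₖ, aₖ₊₁ = ⌊(a₀+mₖ₊₁)/dₖ₊₁⌋:
  k=1: m=8, d=4, a=4
  k=2: m=8, d=1, a=16
d=1 and a=2a₀=16 at k=2, so the next step gives (m, d) = (8, 4) again — its k=1 value — and the period has length 2.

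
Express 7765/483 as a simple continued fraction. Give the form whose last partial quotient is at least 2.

[16; 13, 18, 2]

7765 = 16*483 + 37
483 = 13*37 + 2
37 = 18*2 + 1
2 = 2*1 + 0  (stop)
So 7765/483 = [16; 13, 18, 2].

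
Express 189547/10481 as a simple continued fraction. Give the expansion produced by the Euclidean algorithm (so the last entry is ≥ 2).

189547 = 18·10481 + 889
10481 = 11·889 + 702
889 = 1·702 + 187
702 = 3·187 + 141
187 = 1·141 + 46
141 = 3·46 + 3
46 = 15·3 + 1
3 = 3·1 + 0  (stop)
So 189547/10481 = [18; 11, 1, 3, 1, 3, 15, 3].

[18; 11, 1, 3, 1, 3, 15, 3]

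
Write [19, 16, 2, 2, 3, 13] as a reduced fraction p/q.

Using pₖ = aₖpₖ₋₁ + pₖ₋₂ and qₖ = aₖqₖ₋₁ + qₖ₋₂:
  k=0: a=19, p=19, q=1
  k=1: a=16, p=305, q=16
  k=2: a=2, p=629, q=33
  k=3: a=2, p=1563, q=82
  k=4: a=3, p=5318, q=279
  k=5: a=13, p=70697, q=3709

70697/3709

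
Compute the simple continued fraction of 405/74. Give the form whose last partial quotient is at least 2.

[5; 2, 8, 1, 3]

405 = 5×74 + 35
74 = 2×35 + 4
35 = 8×4 + 3
4 = 1×3 + 1
3 = 3×1 + 0  (stop)
So 405/74 = [5; 2, 8, 1, 3].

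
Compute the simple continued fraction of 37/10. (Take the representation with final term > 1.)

[3; 1, 2, 3]

37 = 3·10 + 7
10 = 1·7 + 3
7 = 2·3 + 1
3 = 3·1 + 0  (stop)
So 37/10 = [3; 1, 2, 3].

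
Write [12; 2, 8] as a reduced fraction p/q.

Fold from the inside: start with 8/1.
  2 + 1/8 = 17/8
  12 + 8/17 = 212/17

212/17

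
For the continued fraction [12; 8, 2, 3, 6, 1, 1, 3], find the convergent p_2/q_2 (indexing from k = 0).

Using pₖ = aₖpₖ₋₁ + pₖ₋₂, qₖ = aₖqₖ₋₁ + qₖ₋₂ (with p₋₁=1, p₋₂=0, q₋₁=0, q₋₂=1):
  k=0: a=12, p=12, q=1
  k=1: a=8, p=97, q=8
  k=2: a=2, p=206, q=17

206/17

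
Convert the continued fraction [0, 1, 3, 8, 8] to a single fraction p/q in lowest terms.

203/268

Fold from the inside: start with 8/1.
  8 + 1/8 = 65/8
  3 + 8/65 = 203/65
  1 + 65/203 = 268/203
  0 + 203/268 = 203/268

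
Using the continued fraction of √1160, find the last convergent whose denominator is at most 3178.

√1160 = [34; 17, 68, …] (period length 2).
Convergents:
  p_0/q_0 = 34/1
  p_1/q_1 = 579/17
  p_2/q_2 = 39406/1157
  p_3/q_3 = 670481/19686
q_2 = 1157 ≤ 3178 < 19686 = q_3, so the answer is 39406/1157.

39406/1157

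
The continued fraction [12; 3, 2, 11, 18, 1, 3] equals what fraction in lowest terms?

Using pₖ = aₖpₖ₋₁ + pₖ₋₂ and qₖ = aₖqₖ₋₁ + qₖ₋₂:
  k=0: a=12, p=12, q=1
  k=1: a=3, p=37, q=3
  k=2: a=2, p=86, q=7
  k=3: a=11, p=983, q=80
  k=4: a=18, p=17780, q=1447
  k=5: a=1, p=18763, q=1527
  k=6: a=3, p=74069, q=6028

74069/6028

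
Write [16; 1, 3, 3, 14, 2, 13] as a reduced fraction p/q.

Using pₖ = aₖpₖ₋₁ + pₖ₋₂ and qₖ = aₖqₖ₋₁ + qₖ₋₂:
  k=0: a=16, p=16, q=1
  k=1: a=1, p=17, q=1
  k=2: a=3, p=67, q=4
  k=3: a=3, p=218, q=13
  k=4: a=14, p=3119, q=186
  k=5: a=2, p=6456, q=385
  k=6: a=13, p=87047, q=5191

87047/5191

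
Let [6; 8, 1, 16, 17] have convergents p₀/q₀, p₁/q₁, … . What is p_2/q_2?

55/9

Using pₖ = aₖpₖ₋₁ + pₖ₋₂, qₖ = aₖqₖ₋₁ + qₖ₋₂ (with p₋₁=1, p₋₂=0, q₋₁=0, q₋₂=1):
  k=0: a=6, p=6, q=1
  k=1: a=8, p=49, q=8
  k=2: a=1, p=55, q=9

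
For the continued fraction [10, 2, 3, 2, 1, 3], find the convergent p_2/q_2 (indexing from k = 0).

Using pₖ = aₖpₖ₋₁ + pₖ₋₂, qₖ = aₖqₖ₋₁ + qₖ₋₂ (with p₋₁=1, p₋₂=0, q₋₁=0, q₋₂=1):
  k=0: a=10, p=10, q=1
  k=1: a=2, p=21, q=2
  k=2: a=3, p=73, q=7

73/7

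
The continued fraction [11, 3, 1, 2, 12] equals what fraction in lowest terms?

1533/136

Using pₖ = aₖpₖ₋₁ + pₖ₋₂ and qₖ = aₖqₖ₋₁ + qₖ₋₂:
  k=0: a=11, p=11, q=1
  k=1: a=3, p=34, q=3
  k=2: a=1, p=45, q=4
  k=3: a=2, p=124, q=11
  k=4: a=12, p=1533, q=136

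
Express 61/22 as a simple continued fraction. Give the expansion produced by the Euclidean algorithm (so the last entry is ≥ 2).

61 = 2×22 + 17
22 = 1×17 + 5
17 = 3×5 + 2
5 = 2×2 + 1
2 = 2×1 + 0  (stop)
So 61/22 = [2; 1, 3, 2, 2].

[2; 1, 3, 2, 2]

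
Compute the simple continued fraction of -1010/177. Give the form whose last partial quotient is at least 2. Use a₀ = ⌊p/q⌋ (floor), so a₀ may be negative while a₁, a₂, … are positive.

[-6; 3, 2, 2, 10]

-1010 = -6×177 + 52
177 = 3×52 + 21
52 = 2×21 + 10
21 = 2×10 + 1
10 = 10×1 + 0  (stop)
So -1010/177 = [-6; 3, 2, 2, 10].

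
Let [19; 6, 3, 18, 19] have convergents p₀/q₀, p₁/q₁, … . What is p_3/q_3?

Using pₖ = aₖpₖ₋₁ + pₖ₋₂, qₖ = aₖqₖ₋₁ + qₖ₋₂ (with p₋₁=1, p₋₂=0, q₋₁=0, q₋₂=1):
  k=0: a=19, p=19, q=1
  k=1: a=6, p=115, q=6
  k=2: a=3, p=364, q=19
  k=3: a=18, p=6667, q=348

6667/348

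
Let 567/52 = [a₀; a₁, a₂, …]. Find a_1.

567 = 10·52 + 47   →  a_0 = 10
52 = 1·47 + 5   →  a_1 = 1

1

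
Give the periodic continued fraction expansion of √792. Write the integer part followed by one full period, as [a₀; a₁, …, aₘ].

[28; 7, 56]

a₀ = ⌊√792⌋ = 28.
With m₀=0, d₀=1 and mₖ₊₁ = dₖaₖ − mₖ, dₖ₊₁ = (n − mₖ₊₁²)/dₖ, aₖ₊₁ = ⌊(a₀+mₖ₊₁)/dₖ₊₁⌋:
  k=1: m=28, d=8, a=7
  k=2: m=28, d=1, a=56
d=1 and a=2a₀=56 at k=2, so the next step gives (m, d) = (28, 8) again — its k=1 value — and the period has length 2.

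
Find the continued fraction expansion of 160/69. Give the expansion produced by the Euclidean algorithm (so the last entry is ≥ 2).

[2; 3, 7, 3]

160 = 2*69 + 22
69 = 3*22 + 3
22 = 7*3 + 1
3 = 3*1 + 0  (stop)
So 160/69 = [2; 3, 7, 3].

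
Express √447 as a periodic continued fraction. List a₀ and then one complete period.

a₀ = ⌊√447⌋ = 21.
With m₀=0, d₀=1 and mₖ₊₁ = dₖaₖ − mₖ, dₖ₊₁ = (n − mₖ₊₁²)/dₖ, aₖ₊₁ = ⌊(a₀+mₖ₊₁)/dₖ₊₁⌋:
  k=1: m=21, d=6, a=7
  k=2: m=21, d=1, a=42
d=1 and a=2a₀=42 at k=2, so the next step gives (m, d) = (21, 6) again — its k=1 value — and the period has length 2.

[21; 7, 42]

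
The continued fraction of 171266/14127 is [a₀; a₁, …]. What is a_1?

171266 = 12·14127 + 1742   →  a_0 = 12
14127 = 8·1742 + 191   →  a_1 = 8

8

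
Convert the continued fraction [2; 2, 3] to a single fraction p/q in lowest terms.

Fold from the inside: start with 3/1.
  2 + 1/3 = 7/3
  2 + 3/7 = 17/7

17/7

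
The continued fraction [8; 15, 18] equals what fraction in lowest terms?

2186/271

Fold from the inside: start with 18/1.
  15 + 1/18 = 271/18
  8 + 18/271 = 2186/271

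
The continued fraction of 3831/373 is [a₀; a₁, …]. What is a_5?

1

3831 = 10·373 + 101   →  a_0 = 10
373 = 3·101 + 70   →  a_1 = 3
101 = 1·70 + 31   →  a_2 = 1
70 = 2·31 + 8   →  a_3 = 2
31 = 3·8 + 7   →  a_4 = 3
8 = 1·7 + 1   →  a_5 = 1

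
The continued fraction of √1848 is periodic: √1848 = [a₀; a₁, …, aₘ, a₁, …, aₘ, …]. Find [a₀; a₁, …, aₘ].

[42; 1, 84]

a₀ = ⌊√1848⌋ = 42.
With m₀=0, d₀=1 and mₖ₊₁ = dₖaₖ − mₖ, dₖ₊₁ = (n − mₖ₊₁²)/dₖ, aₖ₊₁ = ⌊(a₀+mₖ₊₁)/dₖ₊₁⌋:
  k=1: m=42, d=84, a=1
  k=2: m=42, d=1, a=84
d=1 and a=2a₀=84 at k=2, so the next step gives (m, d) = (42, 84) again — its k=1 value — and the period has length 2.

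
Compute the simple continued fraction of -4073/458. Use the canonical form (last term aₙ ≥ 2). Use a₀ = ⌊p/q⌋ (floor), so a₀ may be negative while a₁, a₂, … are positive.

[-9; 9, 2, 1, 7, 2]

-4073 = -9×458 + 49
458 = 9×49 + 17
49 = 2×17 + 15
17 = 1×15 + 2
15 = 7×2 + 1
2 = 2×1 + 0  (stop)
So -4073/458 = [-9; 9, 2, 1, 7, 2].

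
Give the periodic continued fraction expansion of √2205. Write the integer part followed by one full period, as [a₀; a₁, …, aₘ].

[46; 1, 22, 2, 22, 1, 92]

a₀ = ⌊√2205⌋ = 46.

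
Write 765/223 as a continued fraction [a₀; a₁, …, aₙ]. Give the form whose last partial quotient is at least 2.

765 = 3*223 + 96
223 = 2*96 + 31
96 = 3*31 + 3
31 = 10*3 + 1
3 = 3*1 + 0  (stop)
So 765/223 = [3; 2, 3, 10, 3].

[3; 2, 3, 10, 3]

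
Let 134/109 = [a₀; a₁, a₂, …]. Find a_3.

1

134 = 1·109 + 25   →  a_0 = 1
109 = 4·25 + 9   →  a_1 = 4
25 = 2·9 + 7   →  a_2 = 2
9 = 1·7 + 2   →  a_3 = 1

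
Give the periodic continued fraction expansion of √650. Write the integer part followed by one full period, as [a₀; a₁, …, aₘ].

[25; 2, 50]

a₀ = ⌊√650⌋ = 25.
With m₀=0, d₀=1 and mₖ₊₁ = dₖaₖ − mₖ, dₖ₊₁ = (n − mₖ₊₁²)/dₖ, aₖ₊₁ = ⌊(a₀+mₖ₊₁)/dₖ₊₁⌋:
  k=1: m=25, d=25, a=2
  k=2: m=25, d=1, a=50
d=1 and a=2a₀=50 at k=2, so the next step gives (m, d) = (25, 25) again — its k=1 value — and the period has length 2.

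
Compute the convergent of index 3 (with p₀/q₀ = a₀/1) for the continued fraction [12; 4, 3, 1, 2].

Using pₖ = aₖpₖ₋₁ + pₖ₋₂, qₖ = aₖqₖ₋₁ + qₖ₋₂ (with p₋₁=1, p₋₂=0, q₋₁=0, q₋₂=1):
  k=0: a=12, p=12, q=1
  k=1: a=4, p=49, q=4
  k=2: a=3, p=159, q=13
  k=3: a=1, p=208, q=17

208/17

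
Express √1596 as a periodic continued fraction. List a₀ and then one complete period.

a₀ = ⌊√1596⌋ = 39.
With m₀=0, d₀=1 and mₖ₊₁ = dₖaₖ − mₖ, dₖ₊₁ = (n − mₖ₊₁²)/dₖ, aₖ₊₁ = ⌊(a₀+mₖ₊₁)/dₖ₊₁⌋:
  k=1: m=39, d=75, a=1
  k=2: m=36, d=4, a=18
  k=3: m=36, d=75, a=1
  k=4: m=39, d=1, a=78
d=1 and a=2a₀=78 at k=4, so the next step gives (m, d) = (39, 75) again — its k=1 value — and the period has length 4.

[39; 1, 18, 1, 78]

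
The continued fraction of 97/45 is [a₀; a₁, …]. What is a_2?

2

97 = 2·45 + 7   →  a_0 = 2
45 = 6·7 + 3   →  a_1 = 6
7 = 2·3 + 1   →  a_2 = 2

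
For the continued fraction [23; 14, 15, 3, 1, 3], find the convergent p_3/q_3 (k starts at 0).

14927/647

Using pₖ = aₖpₖ₋₁ + pₖ₋₂, qₖ = aₖqₖ₋₁ + qₖ₋₂ (with p₋₁=1, p₋₂=0, q₋₁=0, q₋₂=1):
  k=0: a=23, p=23, q=1
  k=1: a=14, p=323, q=14
  k=2: a=15, p=4868, q=211
  k=3: a=3, p=14927, q=647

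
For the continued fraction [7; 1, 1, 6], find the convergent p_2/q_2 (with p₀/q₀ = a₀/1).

Using pₖ = aₖpₖ₋₁ + pₖ₋₂, qₖ = aₖqₖ₋₁ + qₖ₋₂ (with p₋₁=1, p₋₂=0, q₋₁=0, q₋₂=1):
  k=0: a=7, p=7, q=1
  k=1: a=1, p=8, q=1
  k=2: a=1, p=15, q=2

15/2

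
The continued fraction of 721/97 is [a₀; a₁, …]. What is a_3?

4

721 = 7·97 + 42   →  a_0 = 7
97 = 2·42 + 13   →  a_1 = 2
42 = 3·13 + 3   →  a_2 = 3
13 = 4·3 + 1   →  a_3 = 4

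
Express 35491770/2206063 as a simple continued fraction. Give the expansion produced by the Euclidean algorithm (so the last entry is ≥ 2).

[16; 11, 3, 17, 8, 8, 3, 18]

35491770 = 16·2206063 + 194762
2206063 = 11·194762 + 63681
194762 = 3·63681 + 3719
63681 = 17·3719 + 458
3719 = 8·458 + 55
458 = 8·55 + 18
55 = 3·18 + 1
18 = 18·1 + 0  (stop)
So 35491770/2206063 = [16; 11, 3, 17, 8, 8, 3, 18].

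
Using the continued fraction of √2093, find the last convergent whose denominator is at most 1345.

50187/1097

√2093 = [45; 1, 2, 1, 90, …] (period length 4).
Convergents:
  p_0/q_0 = 45/1
  p_1/q_1 = 46/1
  p_2/q_2 = 137/3
  p_3/q_3 = 183/4
  p_4/q_4 = 16607/363
  p_5/q_5 = 16790/367
  p_6/q_6 = 50187/1097
  p_7/q_7 = 66977/1464
q_6 = 1097 ≤ 1345 < 1464 = q_7, so the answer is 50187/1097.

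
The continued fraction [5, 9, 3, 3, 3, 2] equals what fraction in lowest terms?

3611/707

Fold from the inside: start with 2/1.
  3 + 1/2 = 7/2
  3 + 2/7 = 23/7
  3 + 7/23 = 76/23
  9 + 23/76 = 707/76
  5 + 76/707 = 3611/707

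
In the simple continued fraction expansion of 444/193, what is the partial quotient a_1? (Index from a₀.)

444 = 2·193 + 58   →  a_0 = 2
193 = 3·58 + 19   →  a_1 = 3

3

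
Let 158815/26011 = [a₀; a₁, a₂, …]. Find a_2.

158815 = 6·26011 + 2749   →  a_0 = 6
26011 = 9·2749 + 1270   →  a_1 = 9
2749 = 2·1270 + 209   →  a_2 = 2

2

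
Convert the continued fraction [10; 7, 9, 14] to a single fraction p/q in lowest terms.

9157/903

Using pₖ = aₖpₖ₋₁ + pₖ₋₂ and qₖ = aₖqₖ₋₁ + qₖ₋₂:
  k=0: a=10, p=10, q=1
  k=1: a=7, p=71, q=7
  k=2: a=9, p=649, q=64
  k=3: a=14, p=9157, q=903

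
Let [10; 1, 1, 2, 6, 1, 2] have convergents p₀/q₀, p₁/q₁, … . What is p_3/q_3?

53/5

Using pₖ = aₖpₖ₋₁ + pₖ₋₂, qₖ = aₖqₖ₋₁ + qₖ₋₂ (with p₋₁=1, p₋₂=0, q₋₁=0, q₋₂=1):
  k=0: a=10, p=10, q=1
  k=1: a=1, p=11, q=1
  k=2: a=1, p=21, q=2
  k=3: a=2, p=53, q=5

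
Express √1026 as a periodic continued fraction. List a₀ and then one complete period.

a₀ = ⌊√1026⌋ = 32.
With m₀=0, d₀=1 and mₖ₊₁ = dₖaₖ − mₖ, dₖ₊₁ = (n − mₖ₊₁²)/dₖ, aₖ₊₁ = ⌊(a₀+mₖ₊₁)/dₖ₊₁⌋:
  k=1: m=32, d=2, a=32
  k=2: m=32, d=1, a=64
d=1 and a=2a₀=64 at k=2, so the next step gives (m, d) = (32, 2) again — its k=1 value — and the period has length 2.

[32; 32, 64]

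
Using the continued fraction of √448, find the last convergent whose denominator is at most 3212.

32257/1524

√448 = [21; 6, 42, …] (period length 2).
Convergents:
  p_0/q_0 = 21/1
  p_1/q_1 = 127/6
  p_2/q_2 = 5355/253
  p_3/q_3 = 32257/1524
  p_4/q_4 = 1360149/64261
q_3 = 1524 ≤ 3212 < 64261 = q_4, so the answer is 32257/1524.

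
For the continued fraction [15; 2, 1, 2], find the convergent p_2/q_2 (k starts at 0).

Using pₖ = aₖpₖ₋₁ + pₖ₋₂, qₖ = aₖqₖ₋₁ + qₖ₋₂ (with p₋₁=1, p₋₂=0, q₋₁=0, q₋₂=1):
  k=0: a=15, p=15, q=1
  k=1: a=2, p=31, q=2
  k=2: a=1, p=46, q=3

46/3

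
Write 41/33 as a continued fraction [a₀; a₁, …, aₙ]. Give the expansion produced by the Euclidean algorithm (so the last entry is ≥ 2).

41 = 1·33 + 8
33 = 4·8 + 1
8 = 8·1 + 0  (stop)
So 41/33 = [1; 4, 8].

[1; 4, 8]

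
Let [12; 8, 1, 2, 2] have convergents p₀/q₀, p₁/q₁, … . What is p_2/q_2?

Using pₖ = aₖpₖ₋₁ + pₖ₋₂, qₖ = aₖqₖ₋₁ + qₖ₋₂ (with p₋₁=1, p₋₂=0, q₋₁=0, q₋₂=1):
  k=0: a=12, p=12, q=1
  k=1: a=8, p=97, q=8
  k=2: a=1, p=109, q=9

109/9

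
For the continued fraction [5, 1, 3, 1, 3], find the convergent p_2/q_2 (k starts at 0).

Using pₖ = aₖpₖ₋₁ + pₖ₋₂, qₖ = aₖqₖ₋₁ + qₖ₋₂ (with p₋₁=1, p₋₂=0, q₋₁=0, q₋₂=1):
  k=0: a=5, p=5, q=1
  k=1: a=1, p=6, q=1
  k=2: a=3, p=23, q=4

23/4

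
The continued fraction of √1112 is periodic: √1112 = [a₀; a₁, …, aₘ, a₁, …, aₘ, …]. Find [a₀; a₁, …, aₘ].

a₀ = ⌊√1112⌋ = 33.
With m₀=0, d₀=1 and mₖ₊₁ = dₖaₖ − mₖ, dₖ₊₁ = (n − mₖ₊₁²)/dₖ, aₖ₊₁ = ⌊(a₀+mₖ₊₁)/dₖ₊₁⌋:
  k=1: m=33, d=23, a=2
  k=2: m=13, d=41, a=1
  k=3: m=28, d=8, a=7
  k=4: m=28, d=41, a=1
  k=5: m=13, d=23, a=2
  k=6: m=33, d=1, a=66
d=1 and a=2a₀=66 at k=6, so the next step gives (m, d) = (33, 23) again — its k=1 value — and the period has length 6.

[33; 2, 1, 7, 1, 2, 66]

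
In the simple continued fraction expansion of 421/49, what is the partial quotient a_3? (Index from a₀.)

421 = 8·49 + 29   →  a_0 = 8
49 = 1·29 + 20   →  a_1 = 1
29 = 1·20 + 9   →  a_2 = 1
20 = 2·9 + 2   →  a_3 = 2

2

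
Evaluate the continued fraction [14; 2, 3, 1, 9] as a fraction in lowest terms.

Fold from the inside: start with 9/1.
  1 + 1/9 = 10/9
  3 + 9/10 = 39/10
  2 + 10/39 = 88/39
  14 + 39/88 = 1271/88

1271/88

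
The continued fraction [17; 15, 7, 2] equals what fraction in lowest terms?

3874/227

Fold from the inside: start with 2/1.
  7 + 1/2 = 15/2
  15 + 2/15 = 227/15
  17 + 15/227 = 3874/227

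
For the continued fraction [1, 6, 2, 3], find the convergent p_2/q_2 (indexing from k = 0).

15/13

Using pₖ = aₖpₖ₋₁ + pₖ₋₂, qₖ = aₖqₖ₋₁ + qₖ₋₂ (with p₋₁=1, p₋₂=0, q₋₁=0, q₋₂=1):
  k=0: a=1, p=1, q=1
  k=1: a=6, p=7, q=6
  k=2: a=2, p=15, q=13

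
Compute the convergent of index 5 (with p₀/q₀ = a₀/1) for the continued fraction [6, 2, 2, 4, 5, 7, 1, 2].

Using pₖ = aₖpₖ₋₁ + pₖ₋₂, qₖ = aₖqₖ₋₁ + qₖ₋₂ (with p₋₁=1, p₋₂=0, q₋₁=0, q₋₂=1):
  k=0: a=6, p=6, q=1
  k=1: a=2, p=13, q=2
  k=2: a=2, p=32, q=5
  k=3: a=4, p=141, q=22
  k=4: a=5, p=737, q=115
  k=5: a=7, p=5300, q=827

5300/827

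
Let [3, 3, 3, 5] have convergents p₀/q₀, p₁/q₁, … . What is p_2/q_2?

33/10

Using pₖ = aₖpₖ₋₁ + pₖ₋₂, qₖ = aₖqₖ₋₁ + qₖ₋₂ (with p₋₁=1, p₋₂=0, q₋₁=0, q₋₂=1):
  k=0: a=3, p=3, q=1
  k=1: a=3, p=10, q=3
  k=2: a=3, p=33, q=10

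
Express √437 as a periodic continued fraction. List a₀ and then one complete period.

a₀ = ⌊√437⌋ = 20.
With m₀=0, d₀=1 and mₖ₊₁ = dₖaₖ − mₖ, dₖ₊₁ = (n − mₖ₊₁²)/dₖ, aₖ₊₁ = ⌊(a₀+mₖ₊₁)/dₖ₊₁⌋:
  k=1: m=20, d=37, a=1
  k=2: m=17, d=4, a=9
  k=3: m=19, d=19, a=2
  k=4: m=19, d=4, a=9
  k=5: m=17, d=37, a=1
  k=6: m=20, d=1, a=40
d=1 and a=2a₀=40 at k=6, so the next step gives (m, d) = (20, 37) again — its k=1 value — and the period has length 6.

[20; 1, 9, 2, 9, 1, 40]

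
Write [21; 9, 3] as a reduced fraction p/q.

591/28

Using pₖ = aₖpₖ₋₁ + pₖ₋₂ and qₖ = aₖqₖ₋₁ + qₖ₋₂:
  k=0: a=21, p=21, q=1
  k=1: a=9, p=190, q=9
  k=2: a=3, p=591, q=28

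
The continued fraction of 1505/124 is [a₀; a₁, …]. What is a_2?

3

1505 = 12·124 + 17   →  a_0 = 12
124 = 7·17 + 5   →  a_1 = 7
17 = 3·5 + 2   →  a_2 = 3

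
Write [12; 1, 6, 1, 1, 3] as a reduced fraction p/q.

682/53

Using pₖ = aₖpₖ₋₁ + pₖ₋₂ and qₖ = aₖqₖ₋₁ + qₖ₋₂:
  k=0: a=12, p=12, q=1
  k=1: a=1, p=13, q=1
  k=2: a=6, p=90, q=7
  k=3: a=1, p=103, q=8
  k=4: a=1, p=193, q=15
  k=5: a=3, p=682, q=53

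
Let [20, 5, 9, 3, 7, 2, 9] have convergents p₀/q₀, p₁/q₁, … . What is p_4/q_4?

Using pₖ = aₖpₖ₋₁ + pₖ₋₂, qₖ = aₖqₖ₋₁ + qₖ₋₂ (with p₋₁=1, p₋₂=0, q₋₁=0, q₋₂=1):
  k=0: a=20, p=20, q=1
  k=1: a=5, p=101, q=5
  k=2: a=9, p=929, q=46
  k=3: a=3, p=2888, q=143
  k=4: a=7, p=21145, q=1047

21145/1047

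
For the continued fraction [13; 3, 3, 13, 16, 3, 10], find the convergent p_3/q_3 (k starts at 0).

Using pₖ = aₖpₖ₋₁ + pₖ₋₂, qₖ = aₖqₖ₋₁ + qₖ₋₂ (with p₋₁=1, p₋₂=0, q₋₁=0, q₋₂=1):
  k=0: a=13, p=13, q=1
  k=1: a=3, p=40, q=3
  k=2: a=3, p=133, q=10
  k=3: a=13, p=1769, q=133

1769/133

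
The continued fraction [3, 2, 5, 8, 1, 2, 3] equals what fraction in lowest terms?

Using pₖ = aₖpₖ₋₁ + pₖ₋₂ and qₖ = aₖqₖ₋₁ + qₖ₋₂:
  k=0: a=3, p=3, q=1
  k=1: a=2, p=7, q=2
  k=2: a=5, p=38, q=11
  k=3: a=8, p=311, q=90
  k=4: a=1, p=349, q=101
  k=5: a=2, p=1009, q=292
  k=6: a=3, p=3376, q=977

3376/977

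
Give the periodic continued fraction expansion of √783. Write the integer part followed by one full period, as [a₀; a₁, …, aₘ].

a₀ = ⌊√783⌋ = 27.
With m₀=0, d₀=1 and mₖ₊₁ = dₖaₖ − mₖ, dₖ₊₁ = (n − mₖ₊₁²)/dₖ, aₖ₊₁ = ⌊(a₀+mₖ₊₁)/dₖ₊₁⌋:
  k=1: m=27, d=54, a=1
  k=2: m=27, d=1, a=54
d=1 and a=2a₀=54 at k=2, so the next step gives (m, d) = (27, 54) again — its k=1 value — and the period has length 2.

[27; 1, 54]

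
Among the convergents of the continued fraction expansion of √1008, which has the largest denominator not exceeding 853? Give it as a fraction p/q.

24161/761

√1008 = [31; 1, 2, 1, 62, …] (period length 4).
Convergents:
  p_0/q_0 = 31/1
  p_1/q_1 = 32/1
  p_2/q_2 = 95/3
  p_3/q_3 = 127/4
  p_4/q_4 = 7969/251
  p_5/q_5 = 8096/255
  p_6/q_6 = 24161/761
  p_7/q_7 = 32257/1016
q_6 = 761 ≤ 853 < 1016 = q_7, so the answer is 24161/761.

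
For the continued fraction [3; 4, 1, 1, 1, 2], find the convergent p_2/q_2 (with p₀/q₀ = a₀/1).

Using pₖ = aₖpₖ₋₁ + pₖ₋₂, qₖ = aₖqₖ₋₁ + qₖ₋₂ (with p₋₁=1, p₋₂=0, q₋₁=0, q₋₂=1):
  k=0: a=3, p=3, q=1
  k=1: a=4, p=13, q=4
  k=2: a=1, p=16, q=5

16/5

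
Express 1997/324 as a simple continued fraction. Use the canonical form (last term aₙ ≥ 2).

[6; 6, 8, 1, 5]

1997 = 6·324 + 53
324 = 6·53 + 6
53 = 8·6 + 5
6 = 1·5 + 1
5 = 5·1 + 0  (stop)
So 1997/324 = [6; 6, 8, 1, 5].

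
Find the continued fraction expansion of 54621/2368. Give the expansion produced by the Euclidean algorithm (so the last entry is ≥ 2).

54621 = 23×2368 + 157
2368 = 15×157 + 13
157 = 12×13 + 1
13 = 13×1 + 0  (stop)
So 54621/2368 = [23; 15, 12, 13].

[23; 15, 12, 13]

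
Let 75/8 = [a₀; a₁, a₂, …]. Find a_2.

75 = 9·8 + 3   →  a_0 = 9
8 = 2·3 + 2   →  a_1 = 2
3 = 1·2 + 1   →  a_2 = 1

1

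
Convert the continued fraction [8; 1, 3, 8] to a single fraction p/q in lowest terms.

289/33

Fold from the inside: start with 8/1.
  3 + 1/8 = 25/8
  1 + 8/25 = 33/25
  8 + 25/33 = 289/33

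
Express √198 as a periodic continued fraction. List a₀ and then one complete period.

[14; 14, 28]

a₀ = ⌊√198⌋ = 14.
With m₀=0, d₀=1 and mₖ₊₁ = dₖaₖ − mₖ, dₖ₊₁ = (n − mₖ₊₁²)/dₖ, aₖ₊₁ = ⌊(a₀+mₖ₊₁)/dₖ₊₁⌋:
  k=1: m=14, d=2, a=14
  k=2: m=14, d=1, a=28
d=1 and a=2a₀=28 at k=2, so the next step gives (m, d) = (14, 2) again — its k=1 value — and the period has length 2.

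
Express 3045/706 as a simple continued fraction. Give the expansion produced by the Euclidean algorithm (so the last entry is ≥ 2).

[4; 3, 5, 7, 6]

3045 = 4·706 + 221
706 = 3·221 + 43
221 = 5·43 + 6
43 = 7·6 + 1
6 = 6·1 + 0  (stop)
So 3045/706 = [4; 3, 5, 7, 6].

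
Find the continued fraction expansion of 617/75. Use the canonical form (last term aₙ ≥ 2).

617 = 8×75 + 17
75 = 4×17 + 7
17 = 2×7 + 3
7 = 2×3 + 1
3 = 3×1 + 0  (stop)
So 617/75 = [8; 4, 2, 2, 3].

[8; 4, 2, 2, 3]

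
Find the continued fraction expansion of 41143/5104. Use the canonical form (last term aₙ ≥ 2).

[8; 16, 2, 2, 3, 18]

41143 = 8·5104 + 311
5104 = 16·311 + 128
311 = 2·128 + 55
128 = 2·55 + 18
55 = 3·18 + 1
18 = 18·1 + 0  (stop)
So 41143/5104 = [8; 16, 2, 2, 3, 18].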